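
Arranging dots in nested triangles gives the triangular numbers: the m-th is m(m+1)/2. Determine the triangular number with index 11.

66

The 11th triangular number is n(n+1)/2 with n = 11.
11·12/2 = 132/2 = 66.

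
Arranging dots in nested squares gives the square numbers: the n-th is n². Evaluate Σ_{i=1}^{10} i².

Σ_{i=1}^{10} i² = 10·11·21/6 = 385.

385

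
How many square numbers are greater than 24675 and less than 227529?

319

The n-th square number is n².
Smallest index with value > 24675: n = 158 (giving 24964).
Largest index with value < 227529: n = 476 (giving 226576).
Indices 158 through 476: 319 terms.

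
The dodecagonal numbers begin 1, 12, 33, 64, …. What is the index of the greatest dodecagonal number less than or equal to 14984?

55

Solve n(5n−4) ≤ 14984 for integer n.
n = 55 gives 14905 ≤ 14984, while n = 56 gives 15456 > 14984; so the answer is index 55.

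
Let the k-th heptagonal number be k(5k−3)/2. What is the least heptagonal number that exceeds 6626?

Solve n(5n−3)/2 > 6626 for integer n.
The largest n with value ≤ 6626 is 51 (since 6426 ≤ 6626 < 6682), so the first above is n = 52, value 6682.

6682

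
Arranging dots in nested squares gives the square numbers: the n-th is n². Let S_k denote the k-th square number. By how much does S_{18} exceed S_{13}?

155

18² = 324 and 13² = 169.
Difference: 324 − 169 = 155.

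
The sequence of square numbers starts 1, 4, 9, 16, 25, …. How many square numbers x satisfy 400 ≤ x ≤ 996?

The n-th square number is n².
Smallest index with value ≥ 400: n = 20 (giving 400).
Largest index with value ≤ 996: n = 31 (giving 961).
Indices 20 through 31: 12 terms.

12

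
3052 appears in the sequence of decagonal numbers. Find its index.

Set n(4n−3) = 3052, giving 4n² − 3n − 3052 = 0.
The discriminant is 9 + 16·3052 = 48841, and √48841 = 221.
So n = (3 + 221) / 8 = 224/8 = 28.

28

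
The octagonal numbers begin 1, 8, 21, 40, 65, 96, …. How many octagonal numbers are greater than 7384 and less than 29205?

The n-th octagonal number is n(3n−2).
Smallest index with value > 7384: n = 50 (giving 7400).
Largest index with value < 29205: n = 98 (giving 28616).
Indices 50 through 98: 49 terms.

49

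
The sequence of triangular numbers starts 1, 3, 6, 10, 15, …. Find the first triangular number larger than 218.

231

Solve n(n+1)/2 > 218 for integer n.
The largest n with value ≤ 218 is 20 (since 210 ≤ 218 < 231), so the first above is n = 21, value 231.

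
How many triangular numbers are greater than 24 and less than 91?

6

The n-th triangular number is n(n+1)/2.
Smallest index with value > 24: n = 7 (giving 28).
Largest index with value < 91: n = 12 (giving 78).
Indices 7 through 12: 6 terms.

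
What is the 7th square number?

The 7th square number is n² with n = 7.
7² = 49.

49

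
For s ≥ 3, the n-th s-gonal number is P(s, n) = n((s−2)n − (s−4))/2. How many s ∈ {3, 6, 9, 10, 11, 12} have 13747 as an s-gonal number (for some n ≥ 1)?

1

s = 3: P(3, 165) = 13695 and P(3, 166) = 13861; 13747 is not s-gonal.
s = 6: P(6, 83) = 13695 and P(6, 84) = 14028; 13747 is not s-gonal.
s = 9: P(9, 63) = 13734 and P(9, 64) = 14176; 13747 is not s-gonal.
s = 10: P(10, 59) = 13747. ✓
s = 11: P(11, 55) = 13420 and P(11, 56) = 13916; 13747 is not s-gonal.
s = 12: P(12, 52) = 13312 and P(12, 53) = 13833; 13747 is not s-gonal.
Hits: s ∈ {10} → 1.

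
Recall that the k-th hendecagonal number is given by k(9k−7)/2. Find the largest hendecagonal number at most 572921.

Solve n(9n−7)/2 ≤ 572921 for integer n.
n = 357 gives 572271 ≤ 572921, while n = 358 gives 575485 > 572921; so the answer is 572271.

572271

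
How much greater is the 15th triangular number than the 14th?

Consecutive triangular numbers differ by n: T_{15} − T_{14} = 15.

15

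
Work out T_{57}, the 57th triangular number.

1653

The 57th triangular number is n(n+1)/2 with n = 57.
57·58/2 = 3306/2 = 1653.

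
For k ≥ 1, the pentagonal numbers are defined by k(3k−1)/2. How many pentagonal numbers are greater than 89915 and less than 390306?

The n-th pentagonal number is n(3n−1)/2.
Smallest index with value > 89915: n = 246 (giving 90651).
Largest index with value < 390306: n = 510 (giving 389895).
Indices 246 through 510: 265 terms.

265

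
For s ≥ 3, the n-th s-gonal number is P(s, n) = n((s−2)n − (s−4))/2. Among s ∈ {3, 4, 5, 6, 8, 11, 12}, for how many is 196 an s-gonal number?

s = 3: P(3, 19) = 190 and P(3, 20) = 210; 196 is not s-gonal.
s = 4: P(4, 14) = 196. ✓
s = 5: P(5, 11) = 176 and P(5, 12) = 210; 196 is not s-gonal.
s = 6: P(6, 10) = 190 and P(6, 11) = 231; 196 is not s-gonal.
s = 8: P(8, 8) = 176 and P(8, 9) = 225; 196 is not s-gonal.
s = 11: P(11, 7) = 196. ✓
s = 12: P(12, 6) = 156 and P(12, 7) = 217; 196 is not s-gonal.
Hits: s ∈ {4, 11} → 2.

2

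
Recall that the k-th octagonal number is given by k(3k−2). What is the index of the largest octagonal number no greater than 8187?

Solve n(3n−2) ≤ 8187 for integer n.
n = 52 gives 8008 ≤ 8187, while n = 53 gives 8321 > 8187; so the answer is index 52.

52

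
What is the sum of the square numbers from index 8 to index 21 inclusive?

3171

Σ_{i=8}^{21} i² = 3311 − 140 = 3171.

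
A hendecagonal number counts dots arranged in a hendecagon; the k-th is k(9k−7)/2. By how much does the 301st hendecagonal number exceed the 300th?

2701

Consecutive hendecagonal numbers differ by 9n − 8: here 9·301 − 8 = 2701.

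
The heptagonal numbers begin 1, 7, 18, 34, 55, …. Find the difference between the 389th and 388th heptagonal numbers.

1941

Consecutive heptagonal numbers differ by 5n − 4: here 5·389 − 4 = 1941.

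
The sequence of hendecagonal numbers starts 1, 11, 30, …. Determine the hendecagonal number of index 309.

428583

309·(9·309 − 7)/2 = 309·2774/2 = 309·1387 = 428583.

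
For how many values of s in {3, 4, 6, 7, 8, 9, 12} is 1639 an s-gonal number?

1

s = 3: P(3, 56) = 1596 and P(3, 57) = 1653; 1639 is not s-gonal.
s = 4: P(4, 40) = 1600 and P(4, 41) = 1681; 1639 is not s-gonal.
s = 6: P(6, 28) = 1540 and P(6, 29) = 1653; 1639 is not s-gonal.
s = 7: P(7, 25) = 1525 and P(7, 26) = 1651; 1639 is not s-gonal.
s = 8: P(8, 23) = 1541 and P(8, 24) = 1680; 1639 is not s-gonal.
s = 9: P(9, 22) = 1639. ✓
s = 12: P(12, 18) = 1548 and P(12, 19) = 1729; 1639 is not s-gonal.
Hits: s ∈ {9} → 1.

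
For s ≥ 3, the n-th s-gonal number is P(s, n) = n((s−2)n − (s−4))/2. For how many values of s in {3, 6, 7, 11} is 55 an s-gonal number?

s = 3: P(3, 10) = 55. ✓
s = 6: P(6, 5) = 45 and P(6, 6) = 66; 55 is not s-gonal.
s = 7: P(7, 5) = 55. ✓
s = 11: P(11, 3) = 30 and P(11, 4) = 58; 55 is not s-gonal.
Hits: s ∈ {3, 7} → 2.

2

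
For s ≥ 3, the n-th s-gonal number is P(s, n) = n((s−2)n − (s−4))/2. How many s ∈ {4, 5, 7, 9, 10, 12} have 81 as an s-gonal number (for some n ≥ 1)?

s = 4: P(4, 9) = 81. ✓
s = 5: P(5, 7) = 70 and P(5, 8) = 92; 81 is not s-gonal.
s = 7: P(7, 6) = 81. ✓
s = 9: P(9, 5) = 75 and P(9, 6) = 111; 81 is not s-gonal.
s = 10: P(10, 4) = 52 and P(10, 5) = 85; 81 is not s-gonal.
s = 12: P(12, 4) = 64 and P(12, 5) = 105; 81 is not s-gonal.
Hits: s ∈ {4, 7} → 2.

2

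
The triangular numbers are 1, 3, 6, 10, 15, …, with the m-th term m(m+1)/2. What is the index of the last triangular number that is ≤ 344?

25

Solve n(n+1)/2 ≤ 344 for integer n.
n = 25 gives 325 ≤ 344, while n = 26 gives 351 > 344; so the answer is index 25.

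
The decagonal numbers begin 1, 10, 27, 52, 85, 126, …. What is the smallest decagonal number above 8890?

9072

Solve n(4n−3) > 8890 for integer n.
The largest n with value ≤ 8890 is 47 (since 8695 ≤ 8890 < 9072), so the first above is n = 48, value 9072.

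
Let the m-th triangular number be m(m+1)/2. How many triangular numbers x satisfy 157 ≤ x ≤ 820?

The n-th triangular number is n(n+1)/2.
Smallest index with value ≥ 157: n = 18 (giving 171).
Largest index with value ≤ 820: n = 40 (giving 820).
Indices 18 through 40: 23 terms.

23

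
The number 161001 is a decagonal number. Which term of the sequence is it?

201

Set n(4n−3) = 161001, giving 4n² − 3n − 161001 = 0.
The discriminant is 9 + 16·161001 = 2576025, and √2576025 = 1605.
So n = (3 + 1605) / 8 = 1608/8 = 201.
Check: 201·(4·201 − 3) = 161001. ✓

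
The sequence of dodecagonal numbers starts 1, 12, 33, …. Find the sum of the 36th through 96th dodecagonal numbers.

1407026

Σ i(5i−4) = 5Σi² − 4Σi over i = 36..96.
Σi = 4656 − 630 = 4026 and Σi² = 299536 − 14910 = 284626.
5·284626 − 4·4026 = 1407026.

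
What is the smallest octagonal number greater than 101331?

102305

Solve n(3n−2) > 101331 for integer n.
The largest n with value ≤ 101331 is 184 (since 101200 ≤ 101331 < 102305), so the first above is n = 185, value 102305.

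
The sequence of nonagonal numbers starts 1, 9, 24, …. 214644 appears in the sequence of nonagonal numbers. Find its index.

Set n(7n−5)/2 = 214644, giving 7n² − 5n − 429288 = 0.
The discriminant is 25 + 56·214644 = 12020089, and √12020089 = 3467.
So n = (5 + 3467) / 14 = 3472/14 = 248.
Check: 248·(7·248 − 5)/2 = 214644. ✓

248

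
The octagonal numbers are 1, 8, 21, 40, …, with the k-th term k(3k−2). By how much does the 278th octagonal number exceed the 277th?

Consecutive octagonal numbers differ by 6n − 5: here 6·278 − 5 = 1663.

1663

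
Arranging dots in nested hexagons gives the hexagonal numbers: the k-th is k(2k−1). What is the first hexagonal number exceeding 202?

Solve n(2n−1) > 202 for integer n.
The largest n with value ≤ 202 is 10 (since 190 ≤ 202 < 231), so the first above is n = 11, value 231.

231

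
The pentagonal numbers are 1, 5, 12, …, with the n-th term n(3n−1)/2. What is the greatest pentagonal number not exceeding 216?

Solve n(3n−1)/2 ≤ 216 for integer n.
n = 12 gives 210 ≤ 216, while n = 13 gives 247 > 216; so the answer is 210.

210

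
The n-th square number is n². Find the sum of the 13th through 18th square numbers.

Σ_{i=13}^{18} i² = 2109 − 650 = 1459.

1459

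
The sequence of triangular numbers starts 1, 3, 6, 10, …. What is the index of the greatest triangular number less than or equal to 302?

Solve n(n+1)/2 ≤ 302 for integer n.
n = 24 gives 300 ≤ 302, while n = 25 gives 325 > 302; so the answer is index 24.

24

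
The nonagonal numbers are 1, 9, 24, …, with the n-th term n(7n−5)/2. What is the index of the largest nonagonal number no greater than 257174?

271

Solve n(7n−5)/2 ≤ 257174 for integer n.
n = 271 gives 256366 ≤ 257174, while n = 272 gives 258264 > 257174; so the answer is index 271.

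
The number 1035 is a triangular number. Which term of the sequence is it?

Set n(n+1)/2 = 1035, giving n² + n − 2070 = 0.
The discriminant is 1 + 8·1035 = 8281, and √8281 = 91.
So n = (-1 + 91) / 2 = 90/2 = 45.

45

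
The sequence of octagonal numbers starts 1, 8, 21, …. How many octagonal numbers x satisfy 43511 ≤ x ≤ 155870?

The n-th octagonal number is n(3n−2).
Smallest index with value ≥ 43511: n = 121 (giving 43681).
Largest index with value ≤ 155870: n = 228 (giving 155496).
Indices 121 through 228: 108 terms.

108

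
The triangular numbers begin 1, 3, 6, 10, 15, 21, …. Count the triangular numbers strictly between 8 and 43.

The n-th triangular number is n(n+1)/2.
Smallest index with value > 8: n = 4 (giving 10).
Largest index with value < 43: n = 8 (giving 36).
Indices 4 through 8: 5 terms.

5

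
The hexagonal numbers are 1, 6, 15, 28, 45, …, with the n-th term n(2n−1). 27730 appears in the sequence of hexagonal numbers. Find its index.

Set n(2n−1) = 27730, giving 2n² − n − 27730 = 0.
The discriminant is 1 + 8·27730 = 221841, and √221841 = 471.
So n = (1 + 471) / 4 = 472/4 = 118.

118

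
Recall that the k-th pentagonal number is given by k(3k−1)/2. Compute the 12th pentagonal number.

The 12th pentagonal number is n(3n−1)/2 with n = 12.
12·(3·12 − 1)/2 = 12·35/2 = 210.

210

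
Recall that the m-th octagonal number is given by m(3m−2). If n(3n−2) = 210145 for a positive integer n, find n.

265

Set n(3n−2) = 210145, giving 3n² − 2n − 210145 = 0.
The discriminant is 4 + 12·210145 = 2521744, and √2521744 = 1588.
So n = (2 + 1588) / 6 = 1590/6 = 265.
Check: 265·(3·265 − 2) = 210145. ✓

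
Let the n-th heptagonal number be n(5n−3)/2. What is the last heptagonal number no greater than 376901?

Solve n(5n−3)/2 ≤ 376901 for integer n.
n = 388 gives 375778 ≤ 376901, while n = 389 gives 377719 > 376901; so the answer is 375778.

375778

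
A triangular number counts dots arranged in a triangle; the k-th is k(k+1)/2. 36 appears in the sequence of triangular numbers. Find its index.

Set n(n+1)/2 = 36, giving n² + n − 72 = 0.
The discriminant is 1 + 8·36 = 289, and √289 = 17.
So n = (-1 + 17) / 2 = 16/2 = 8.
Check: 8·9/2 = 36. ✓

8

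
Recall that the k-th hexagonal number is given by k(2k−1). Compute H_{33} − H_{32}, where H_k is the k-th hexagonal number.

129

Consecutive hexagonal numbers differ by 4n − 3: here 4·33 − 3 = 129.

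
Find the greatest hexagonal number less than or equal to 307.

Solve n(2n−1) ≤ 307 for integer n.
n = 12 gives 276 ≤ 307, while n = 13 gives 325 > 307; so the answer is 276.

276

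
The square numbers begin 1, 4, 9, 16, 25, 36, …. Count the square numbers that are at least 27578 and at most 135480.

202

The n-th square number is n².
Smallest index with value ≥ 27578: n = 167 (giving 27889).
Largest index with value ≤ 135480: n = 368 (giving 135424).
Indices 167 through 368: 202 terms.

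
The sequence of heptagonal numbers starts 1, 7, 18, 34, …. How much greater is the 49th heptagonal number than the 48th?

241

Consecutive heptagonal numbers differ by 5n − 4: here 5·49 − 4 = 241.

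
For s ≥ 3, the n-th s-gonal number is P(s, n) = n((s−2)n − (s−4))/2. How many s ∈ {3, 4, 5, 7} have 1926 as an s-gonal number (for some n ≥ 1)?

1

s = 3: P(3, 61) = 1891 and P(3, 62) = 1953; 1926 is not s-gonal.
s = 4: P(4, 43) = 1849 and P(4, 44) = 1936; 1926 is not s-gonal.
s = 5: P(5, 36) = 1926. ✓
s = 7: P(7, 28) = 1918 and P(7, 29) = 2059; 1926 is not s-gonal.
Hits: s ∈ {5} → 1.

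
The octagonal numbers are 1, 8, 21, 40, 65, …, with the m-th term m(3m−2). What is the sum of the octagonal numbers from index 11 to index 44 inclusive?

85085

Σ i(3i−2) = 3Σi² − 2Σi over i = 11..44.
Σi = 990 − 55 = 935 and Σi² = 29370 − 385 = 28985.
3·28985 − 2·935 = 85085.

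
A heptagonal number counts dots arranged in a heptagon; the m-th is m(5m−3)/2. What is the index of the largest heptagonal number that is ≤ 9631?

Solve n(5n−3)/2 ≤ 9631 for integer n.
n = 62 gives 9517 ≤ 9631, while n = 63 gives 9828 > 9631; so the answer is index 62.

62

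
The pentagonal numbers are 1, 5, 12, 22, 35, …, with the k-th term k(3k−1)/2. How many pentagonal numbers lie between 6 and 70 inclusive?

The n-th pentagonal number is n(3n−1)/2.
Smallest index with value ≥ 6: n = 3 (giving 12).
Largest index with value ≤ 70: n = 7 (giving 70).
Indices 3 through 7: 5 terms.

5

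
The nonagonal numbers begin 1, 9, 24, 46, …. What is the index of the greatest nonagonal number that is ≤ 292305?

289

Solve n(7n−5)/2 ≤ 292305 for integer n.
n = 289 gives 291601 ≤ 292305, while n = 290 gives 293625 > 292305; so the answer is index 289.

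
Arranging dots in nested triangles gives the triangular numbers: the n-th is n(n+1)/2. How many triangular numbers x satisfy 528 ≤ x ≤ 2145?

The n-th triangular number is n(n+1)/2.
Smallest index with value ≥ 528: n = 32 (giving 528).
Largest index with value ≤ 2145: n = 65 (giving 2145).
Indices 32 through 65: 34 terms.

34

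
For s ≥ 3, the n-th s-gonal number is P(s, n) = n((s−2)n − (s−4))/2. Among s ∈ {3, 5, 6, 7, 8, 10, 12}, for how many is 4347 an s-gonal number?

s = 3: P(3, 92) = 4278 and P(3, 93) = 4371; 4347 is not s-gonal.
s = 5: P(5, 54) = 4347. ✓
s = 6: P(6, 46) = 4186 and P(6, 47) = 4371; 4347 is not s-gonal.
s = 7: P(7, 42) = 4347. ✓
s = 8: P(8, 38) = 4256 and P(8, 39) = 4485; 4347 is not s-gonal.
s = 10: P(10, 33) = 4257 and P(10, 34) = 4522; 4347 is not s-gonal.
s = 12: P(12, 29) = 4089 and P(12, 30) = 4380; 4347 is not s-gonal.
Hits: s ∈ {5, 7} → 2.

2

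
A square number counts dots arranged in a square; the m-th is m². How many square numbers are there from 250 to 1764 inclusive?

27

The n-th square number is n².
Smallest index with value ≥ 250: n = 16 (giving 256).
Largest index with value ≤ 1764: n = 42 (giving 1764).
Indices 16 through 42: 27 terms.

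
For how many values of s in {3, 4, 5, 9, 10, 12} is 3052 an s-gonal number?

s = 3: P(3, 77) = 3003 and P(3, 78) = 3081; 3052 is not s-gonal.
s = 4: P(4, 55) = 3025 and P(4, 56) = 3136; 3052 is not s-gonal.
s = 5: P(5, 45) = 3015 and P(5, 46) = 3151; 3052 is not s-gonal.
s = 9: P(9, 29) = 2871 and P(9, 30) = 3075; 3052 is not s-gonal.
s = 10: P(10, 28) = 3052. ✓
s = 12: P(12, 25) = 3025 and P(12, 26) = 3276; 3052 is not s-gonal.
Hits: s ∈ {10} → 1.

1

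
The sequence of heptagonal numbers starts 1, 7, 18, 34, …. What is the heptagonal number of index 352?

The 352nd heptagonal number is n(5n−3)/2 with n = 352.
352·(5·352 − 3)/2 = 352·1757/2 = 309232.

309232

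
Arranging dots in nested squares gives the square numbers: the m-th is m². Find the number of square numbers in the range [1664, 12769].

The n-th square number is n².
Smallest index with value ≥ 1664: n = 41 (giving 1681).
Largest index with value ≤ 12769: n = 113 (giving 12769).
Indices 41 through 113: 73 terms.

73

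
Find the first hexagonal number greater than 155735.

Solve n(2n−1) > 155735 for integer n.
The largest n with value ≤ 155735 is 279 (since 155403 ≤ 155735 < 156520), so the first above is n = 280, value 156520.

156520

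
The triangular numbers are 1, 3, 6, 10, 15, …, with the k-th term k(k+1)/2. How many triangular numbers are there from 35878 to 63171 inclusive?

The n-th triangular number is n(n+1)/2.
Smallest index with value ≥ 35878: n = 268 (giving 36046).
Largest index with value ≤ 63171: n = 354 (giving 62835).
Indices 268 through 354: 87 terms.

87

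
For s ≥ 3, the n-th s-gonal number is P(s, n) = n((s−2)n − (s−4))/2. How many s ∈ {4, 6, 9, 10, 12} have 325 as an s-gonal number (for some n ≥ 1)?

s = 4: P(4, 18) = 324 and P(4, 19) = 361; 325 is not s-gonal.
s = 6: P(6, 13) = 325. ✓
s = 9: P(9, 10) = 325. ✓
s = 10: P(10, 9) = 297 and P(10, 10) = 370; 325 is not s-gonal.
s = 12: P(12, 8) = 288 and P(12, 9) = 369; 325 is not s-gonal.
Hits: s ∈ {6, 9} → 2.

2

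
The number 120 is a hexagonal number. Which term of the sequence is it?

8

Set n(2n−1) = 120, giving 2n² − n − 120 = 0.
The discriminant is 1 + 8·120 = 961, and √961 = 31.
So n = (1 + 31) / 4 = 32/4 = 8.
Check: 8·(2·8 − 1) = 120. ✓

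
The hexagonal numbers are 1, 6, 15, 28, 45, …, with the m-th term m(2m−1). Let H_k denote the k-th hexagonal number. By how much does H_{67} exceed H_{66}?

Consecutive hexagonal numbers differ by 4n − 3: here 4·67 − 3 = 265.

265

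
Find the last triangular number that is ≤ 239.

Solve n(n+1)/2 ≤ 239 for integer n.
n = 21 gives 231 ≤ 239, while n = 22 gives 253 > 239; so the answer is 231.

231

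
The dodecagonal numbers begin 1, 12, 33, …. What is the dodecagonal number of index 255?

The 255th dodecagonal number is n(5n−4) with n = 255.
255·(5·255 − 4) = 255·1271 = 324105.

324105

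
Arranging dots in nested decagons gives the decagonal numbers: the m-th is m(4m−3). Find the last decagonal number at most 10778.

Solve n(4n−3) ≤ 10778 for integer n.
n = 52 gives 10660 ≤ 10778, while n = 53 gives 11077 > 10778; so the answer is 10660.

10660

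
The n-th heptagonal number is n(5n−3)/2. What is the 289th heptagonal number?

208369

The 289th heptagonal number is n(5n−3)/2 with n = 289.
289·(5·289 − 3)/2 = 289·1442/2 = 289·721 = 208369.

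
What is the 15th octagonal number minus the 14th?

85

Consecutive octagonal numbers differ by 6n − 5: here 6·15 − 5 = 85.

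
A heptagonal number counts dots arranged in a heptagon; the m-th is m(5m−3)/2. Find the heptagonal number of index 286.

286·(5·286 − 3)/2 = 286·1427/2 = 204061.

204061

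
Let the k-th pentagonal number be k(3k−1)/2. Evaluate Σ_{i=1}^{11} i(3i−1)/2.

Σ i(3i−1)/2 = (3Σi² − Σi) / 2 over i = 1..11.
Σi = 66 and Σi² = 506.
(3·506 − 1·66) / 2 = 1452/2 = 726.

726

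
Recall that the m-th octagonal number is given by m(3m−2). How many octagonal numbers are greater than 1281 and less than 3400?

The n-th octagonal number is n(3n−2).
Smallest index with value > 1281: n = 22 (giving 1408).
Largest index with value < 3400: n = 33 (giving 3201).
Indices 22 through 33: 12 terms.

12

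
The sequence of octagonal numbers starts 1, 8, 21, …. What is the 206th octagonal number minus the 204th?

2456

206·(3·206 − 2) = 126896 and 204·(3·204 − 2) = 124440.
Difference: 126896 − 124440 = 2456.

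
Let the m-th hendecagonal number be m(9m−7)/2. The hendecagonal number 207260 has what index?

215

Set n(9n−7)/2 = 207260, giving 9n² − 7n − 414520 = 0.
The discriminant is 49 + 72·207260 = 14922769, and √14922769 = 3863.
So n = (7 + 3863) / 18 = 3870/18 = 215.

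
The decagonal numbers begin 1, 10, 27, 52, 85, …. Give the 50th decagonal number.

9850

50·(4·50 − 3) = 50·197 = 9850.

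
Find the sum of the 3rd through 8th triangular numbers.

116

Σ i(i+1)/2 = (Σi² + Σi) / 2 over i = 3..8.
Σi = 36 − 3 = 33 and Σi² = 204 − 5 = 199.
(1·199 + 1·33) / 2 = 232/2 = 116.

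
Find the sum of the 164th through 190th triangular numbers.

426150

Σ i(i+1)/2 = (Σi² + Σi) / 2 over i = 164..190.
Σi = 18145 − 13366 = 4779 and Σi² = 2304415 − 1456894 = 847521.
(1·847521 + 1·4779) / 2 = 852300/2 = 426150.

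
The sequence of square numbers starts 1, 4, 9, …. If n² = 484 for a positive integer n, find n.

We need n² = 484, so n = √484 = 22.

22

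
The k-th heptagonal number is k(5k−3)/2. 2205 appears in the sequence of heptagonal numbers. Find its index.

Set n(5n−3)/2 = 2205, giving 5n² − 3n − 4410 = 0.
The discriminant is 9 + 40·2205 = 88209, and √88209 = 297.
So n = (3 + 297) / 10 = 300/10 = 30.

30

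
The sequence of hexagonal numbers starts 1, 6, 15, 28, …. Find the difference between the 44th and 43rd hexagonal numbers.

Consecutive hexagonal numbers differ by 4n − 3: here 4·44 − 3 = 173.

173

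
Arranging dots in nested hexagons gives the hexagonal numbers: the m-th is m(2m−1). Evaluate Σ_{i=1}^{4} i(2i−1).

50

Σ i(2i−1) = 2Σi² − Σi over i = 1..4.
Σi = 10 and Σi² = 30.
2·30 − 1·10 = 50.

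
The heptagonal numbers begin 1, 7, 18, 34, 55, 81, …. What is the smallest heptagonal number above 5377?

Solve n(5n−3)/2 > 5377 for integer n.
The largest n with value ≤ 5377 is 46 (since 5221 ≤ 5377 < 5452), so the first above is n = 47, value 5452.

5452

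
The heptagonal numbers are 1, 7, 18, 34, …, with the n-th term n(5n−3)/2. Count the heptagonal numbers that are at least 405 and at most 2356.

18

The n-th heptagonal number is n(5n−3)/2.
Smallest index with value ≥ 405: n = 14 (giving 469).
Largest index with value ≤ 2356: n = 31 (giving 2356).
Indices 14 through 31: 18 terms.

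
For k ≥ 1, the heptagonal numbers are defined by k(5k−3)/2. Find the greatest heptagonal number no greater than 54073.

53802

Solve n(5n−3)/2 ≤ 54073 for integer n.
n = 147 gives 53802 ≤ 54073, while n = 148 gives 54538 > 54073; so the answer is 53802.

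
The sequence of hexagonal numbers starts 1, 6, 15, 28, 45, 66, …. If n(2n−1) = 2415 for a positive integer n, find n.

Set n(2n−1) = 2415, giving 2n² − n − 2415 = 0.
The discriminant is 1 + 8·2415 = 19321, and √19321 = 139.
So n = (1 + 139) / 4 = 140/4 = 35.

35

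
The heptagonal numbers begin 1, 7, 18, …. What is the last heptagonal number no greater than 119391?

118483

Solve n(5n−3)/2 ≤ 119391 for integer n.
n = 218 gives 118483 ≤ 119391, while n = 219 gives 119574 > 119391; so the answer is 118483.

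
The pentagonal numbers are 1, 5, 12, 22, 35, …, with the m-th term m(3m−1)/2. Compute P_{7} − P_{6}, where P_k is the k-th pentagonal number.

19

Consecutive pentagonal numbers differ by 3n − 2: here 3·7 − 2 = 19.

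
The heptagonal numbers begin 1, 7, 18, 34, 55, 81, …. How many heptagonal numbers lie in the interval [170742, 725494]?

The n-th heptagonal number is n(5n−3)/2.
Smallest index with value ≥ 170742: n = 262 (giving 171217).
Largest index with value ≤ 725494: n = 539 (giving 725494).
Indices 262 through 539: 278 terms.

278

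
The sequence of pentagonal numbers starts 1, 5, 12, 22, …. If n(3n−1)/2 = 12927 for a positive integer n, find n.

93

Set n(3n−1)/2 = 12927, giving 3n² − n − 25854 = 0.
So n = (1 + 557) / 6 = 558/6 = 93.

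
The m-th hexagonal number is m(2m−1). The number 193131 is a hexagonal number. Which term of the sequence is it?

Set n(2n−1) = 193131, giving 2n² − n − 193131 = 0.
So n = (1 + 1243) / 4 = 1244/4 = 311.

311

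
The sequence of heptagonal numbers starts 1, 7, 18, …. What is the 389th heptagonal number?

377719

The 389th heptagonal number is n(5n−3)/2 with n = 389.
389·(5·389 − 3)/2 = 389·1942/2 = 389·971 = 377719.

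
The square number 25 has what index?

5

We need n² = 25, so n = √25 = 5.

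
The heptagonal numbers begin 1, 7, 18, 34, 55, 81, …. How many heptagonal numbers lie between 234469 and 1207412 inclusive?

The n-th heptagonal number is n(5n−3)/2.
Smallest index with value ≥ 234469: n = 307 (giving 235162).
Largest index with value ≤ 1207412: n = 695 (giving 1206520).
Indices 307 through 695: 389 terms.

389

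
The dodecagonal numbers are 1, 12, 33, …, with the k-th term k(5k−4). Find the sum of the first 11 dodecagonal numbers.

Σ i(5i−4) = 5Σi² − 4Σi over i = 1..11.
Σi = 66 and Σi² = 506.
5·506 − 4·66 = 2266.

2266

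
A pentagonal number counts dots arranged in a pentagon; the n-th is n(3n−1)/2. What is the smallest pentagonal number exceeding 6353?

Solve n(3n−1)/2 > 6353 for integer n.
The largest n with value ≤ 6353 is 65 (since 6305 ≤ 6353 < 6501), so the first above is n = 66, value 6501.

6501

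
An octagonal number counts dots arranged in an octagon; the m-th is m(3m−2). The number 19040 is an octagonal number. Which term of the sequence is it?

Set n(3n−2) = 19040, giving 3n² − 2n − 19040 = 0.
The discriminant is 4 + 12·19040 = 228484, and √228484 = 478.
So n = (2 + 478) / 6 = 480/6 = 80.

80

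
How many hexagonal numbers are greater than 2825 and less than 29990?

85

The n-th hexagonal number is n(2n−1).
Smallest index with value > 2825: n = 38 (giving 2850).
Largest index with value < 29990: n = 122 (giving 29646).
Indices 38 through 122: 85 terms.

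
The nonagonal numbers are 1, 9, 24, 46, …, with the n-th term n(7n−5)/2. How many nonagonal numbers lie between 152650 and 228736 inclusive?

The n-th nonagonal number is n(7n−5)/2.
Smallest index with value ≥ 152650: n = 210 (giving 153825).
Largest index with value ≤ 228736: n = 256 (giving 228736).
Indices 210 through 256: 47 terms.

47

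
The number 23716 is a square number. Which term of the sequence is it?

We need n² = 23716, so n = √23716 = 154.

154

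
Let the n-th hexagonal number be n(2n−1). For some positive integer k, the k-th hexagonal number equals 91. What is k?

7

Set n(2n−1) = 91, giving 2n² − n − 91 = 0.
So n = (1 + 27) / 4 = 28/4 = 7.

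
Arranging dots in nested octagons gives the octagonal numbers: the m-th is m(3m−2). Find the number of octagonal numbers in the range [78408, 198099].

The n-th octagonal number is n(3n−2).
Smallest index with value ≥ 78408: n = 162 (giving 78408).
Largest index with value ≤ 198099: n = 257 (giving 197633).
Indices 162 through 257: 96 terms.

96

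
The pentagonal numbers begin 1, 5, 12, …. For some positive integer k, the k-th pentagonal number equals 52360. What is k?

187

Set n(3n−1)/2 = 52360, giving 3n² − n − 104720 = 0.
So n = (1 + 1121) / 6 = 1122/6 = 187.
Check: 187·(3·187 − 1)/2 = 52360. ✓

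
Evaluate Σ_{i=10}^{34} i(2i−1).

Σ i(2i−1) = 2Σi² − Σi over i = 10..34.
Σi = 595 − 45 = 550 and Σi² = 13685 − 285 = 13400.
2·13400 − 1·550 = 26250.

26250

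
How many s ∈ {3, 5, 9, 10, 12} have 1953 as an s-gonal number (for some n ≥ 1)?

1

s = 3: P(3, 62) = 1953. ✓
s = 5: P(5, 36) = 1926 and P(5, 37) = 2035; 1953 is not s-gonal.
s = 9: P(9, 23) = 1794 and P(9, 24) = 1956; 1953 is not s-gonal.
s = 10: P(10, 22) = 1870 and P(10, 23) = 2047; 1953 is not s-gonal.
s = 12: P(12, 20) = 1920 and P(12, 21) = 2121; 1953 is not s-gonal.
Hits: s ∈ {3} → 1.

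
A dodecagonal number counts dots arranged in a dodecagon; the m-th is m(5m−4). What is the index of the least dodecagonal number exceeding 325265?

Solve n(5n−4) > 325265 for integer n.
The largest n with value ≤ 325265 is 255 (since 324105 ≤ 325265 < 326656), so the first above is n = 256, value 326656.

256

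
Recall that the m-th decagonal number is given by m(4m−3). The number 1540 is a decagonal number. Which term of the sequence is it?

20

Set n(4n−3) = 1540, giving 4n² − 3n − 1540 = 0.
So n = (3 + 157) / 8 = 160/8 = 20.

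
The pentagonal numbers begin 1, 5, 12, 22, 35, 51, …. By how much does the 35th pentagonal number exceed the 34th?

103

Consecutive pentagonal numbers differ by 3n − 2: here 3·35 − 2 = 103.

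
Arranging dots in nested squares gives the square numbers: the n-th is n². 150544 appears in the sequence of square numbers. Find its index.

388

We need n² = 150544, so n = √150544 = 388.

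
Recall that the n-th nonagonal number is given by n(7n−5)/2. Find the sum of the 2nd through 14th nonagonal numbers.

3289

Σ i(7i−5)/2 = (7Σi² − 5Σi) / 2 over i = 2..14.
Σi = 105 − 1 = 104 and Σi² = 1015 − 1 = 1014.
(7·1014 − 5·104) / 2 = 6578/2 = 3289.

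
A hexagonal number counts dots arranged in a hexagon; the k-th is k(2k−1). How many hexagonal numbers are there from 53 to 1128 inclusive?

19

The n-th hexagonal number is n(2n−1).
Smallest index with value ≥ 53: n = 6 (giving 66).
Largest index with value ≤ 1128: n = 24 (giving 1128).
Indices 6 through 24: 19 terms.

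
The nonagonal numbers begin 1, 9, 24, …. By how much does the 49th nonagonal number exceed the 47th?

49·(7·49 − 5)/2 = 8281 and 47·(7·47 − 5)/2 = 7614.
Difference: 8281 − 7614 = 667.

667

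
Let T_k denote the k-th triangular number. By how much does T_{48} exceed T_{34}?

48·49/2 = 1176 and 34·35/2 = 595.
Difference: 1176 − 595 = 581.

581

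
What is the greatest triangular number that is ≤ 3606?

Solve n(n+1)/2 ≤ 3606 for integer n.
n = 84 gives 3570 ≤ 3606, while n = 85 gives 3655 > 3606; so the answer is 3570.

3570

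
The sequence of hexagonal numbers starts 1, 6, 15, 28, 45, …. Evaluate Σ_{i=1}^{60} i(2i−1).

Σ i(2i−1) = 2Σi² − Σi over i = 1..60.
Σi = 1830 and Σi² = 73810.
2·73810 − 1·1830 = 145790.

145790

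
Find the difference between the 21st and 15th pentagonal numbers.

321

21·(3·21 − 1)/2 = 651 and 15·(3·15 − 1)/2 = 330.
Difference: 651 − 330 = 321.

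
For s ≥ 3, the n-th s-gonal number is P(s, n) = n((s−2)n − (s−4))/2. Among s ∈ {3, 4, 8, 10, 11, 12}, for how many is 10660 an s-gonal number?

1

s = 3: P(3, 145) = 10585 and P(3, 146) = 10731; 10660 is not s-gonal.
s = 4: P(4, 103) = 10609 and P(4, 104) = 10816; 10660 is not s-gonal.
s = 8: P(8, 59) = 10325 and P(8, 60) = 10680; 10660 is not s-gonal.
s = 10: P(10, 52) = 10660. ✓
s = 11: P(11, 49) = 10633 and P(11, 50) = 11075; 10660 is not s-gonal.
s = 12: P(12, 46) = 10396 and P(12, 47) = 10857; 10660 is not s-gonal.
Hits: s ∈ {10} → 1.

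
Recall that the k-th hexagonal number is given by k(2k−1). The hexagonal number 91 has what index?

7

Set n(2n−1) = 91, giving 2n² − n − 91 = 0.
The discriminant is 1 + 8·91 = 729, and √729 = 27.
So n = (1 + 27) / 4 = 28/4 = 7.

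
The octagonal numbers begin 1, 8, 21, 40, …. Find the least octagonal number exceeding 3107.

Solve n(3n−2) > 3107 for integer n.
The largest n with value ≤ 3107 is 32 (since 3008 ≤ 3107 < 3201), so the first above is n = 33, value 3201.

3201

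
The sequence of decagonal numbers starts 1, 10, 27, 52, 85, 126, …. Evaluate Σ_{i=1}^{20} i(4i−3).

10850

Σ i(4i−3) = 4Σi² − 3Σi over i = 1..20.
Σi = 210 and Σi² = 2870.
4·2870 − 3·210 = 10850.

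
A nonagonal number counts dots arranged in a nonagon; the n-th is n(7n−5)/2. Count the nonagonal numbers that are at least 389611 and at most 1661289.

356

The n-th nonagonal number is n(7n−5)/2.
Smallest index with value ≥ 389611: n = 334 (giving 389611).
Largest index with value ≤ 1661289: n = 689 (giving 1659801).
Indices 334 through 689: 356 terms.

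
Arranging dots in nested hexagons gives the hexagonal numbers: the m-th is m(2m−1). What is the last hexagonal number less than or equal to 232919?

Solve n(2n−1) ≤ 232919 for integer n.
n = 341 gives 232221 ≤ 232919, while n = 342 gives 233586 > 232919; so the answer is 232221.

232221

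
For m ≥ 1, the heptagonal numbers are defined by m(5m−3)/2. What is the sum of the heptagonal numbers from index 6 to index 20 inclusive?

6745

Σ i(5i−3)/2 = (5Σi² − 3Σi) / 2 over i = 6..20.
Σi = 210 − 15 = 195 and Σi² = 2870 − 55 = 2815.
(5·2815 − 3·195) / 2 = 13490/2 = 6745.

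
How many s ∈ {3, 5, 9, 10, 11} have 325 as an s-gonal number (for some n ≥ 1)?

s = 3: P(3, 25) = 325. ✓
s = 5: P(5, 14) = 287 and P(5, 15) = 330; 325 is not s-gonal.
s = 9: P(9, 10) = 325. ✓
s = 10: P(10, 9) = 297 and P(10, 10) = 370; 325 is not s-gonal.
s = 11: P(11, 8) = 260 and P(11, 9) = 333; 325 is not s-gonal.
Hits: s ∈ {3, 9} → 2.

2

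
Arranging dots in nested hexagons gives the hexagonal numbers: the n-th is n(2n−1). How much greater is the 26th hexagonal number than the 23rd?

26·(2·26 − 1) = 1326 and 23·(2·23 − 1) = 1035.
Difference: 1326 − 1035 = 291.

291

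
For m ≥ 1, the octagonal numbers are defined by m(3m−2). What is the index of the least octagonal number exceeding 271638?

Solve n(3n−2) > 271638 for integer n.
The largest n with value ≤ 271638 is 301 (since 271201 ≤ 271638 < 273008), so the first above is n = 302, value 273008.

302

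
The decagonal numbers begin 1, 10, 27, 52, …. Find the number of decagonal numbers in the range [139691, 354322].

The n-th decagonal number is n(4n−3).
Smallest index with value ≥ 139691: n = 188 (giving 140812).
Largest index with value ≤ 354322: n = 298 (giving 354322).
Indices 188 through 298: 111 terms.

111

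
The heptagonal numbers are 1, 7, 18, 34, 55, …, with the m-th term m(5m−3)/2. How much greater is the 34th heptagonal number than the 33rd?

Consecutive heptagonal numbers differ by 5n − 4: here 5·34 − 4 = 166.

166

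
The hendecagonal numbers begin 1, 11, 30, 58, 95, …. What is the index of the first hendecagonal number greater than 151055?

Solve n(9n−7)/2 > 151055 for integer n.
The largest n with value ≤ 151055 is 183 (since 150060 ≤ 151055 < 151708), so the first above is n = 184, value 151708.

184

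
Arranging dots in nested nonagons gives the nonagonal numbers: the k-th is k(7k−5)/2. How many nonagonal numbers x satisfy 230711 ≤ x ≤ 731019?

The n-th nonagonal number is n(7n−5)/2.
Smallest index with value ≥ 230711: n = 258 (giving 232329).
Largest index with value ≤ 731019: n = 457 (giving 729829).
Indices 258 through 457: 200 terms.

200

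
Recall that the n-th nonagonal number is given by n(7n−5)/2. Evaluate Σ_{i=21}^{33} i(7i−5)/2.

Σ i(7i−5)/2 = (7Σi² − 5Σi) / 2 over i = 21..33.
Σi = 561 − 210 = 351 and Σi² = 12529 − 2870 = 9659.
(7·9659 − 5·351) / 2 = 65858/2 = 32929.

32929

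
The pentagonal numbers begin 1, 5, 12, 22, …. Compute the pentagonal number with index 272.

The 272nd pentagonal number is n(3n−1)/2 with n = 272.
272·(3·272 − 1)/2 = 272·815/2 = 110840.

110840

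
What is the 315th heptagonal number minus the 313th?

3137

315·(5·315 − 3)/2 = 247590 and 313·(5·313 − 3)/2 = 244453.
Difference: 247590 − 244453 = 3137.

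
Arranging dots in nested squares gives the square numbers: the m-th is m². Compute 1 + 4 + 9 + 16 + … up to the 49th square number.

40425

Σ_{i=1}^{49} i² = 49·50·99/6 = 40425.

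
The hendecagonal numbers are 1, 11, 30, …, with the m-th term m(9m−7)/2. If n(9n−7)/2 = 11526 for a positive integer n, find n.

51

Set n(9n−7)/2 = 11526, giving 9n² − 7n − 23052 = 0.
So n = (7 + 911) / 18 = 918/18 = 51.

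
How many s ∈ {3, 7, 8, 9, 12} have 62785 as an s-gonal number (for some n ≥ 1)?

s = 3: P(3, 353) = 62481 and P(3, 354) = 62835; 62785 is not s-gonal.
s = 7: P(7, 158) = 62173 and P(7, 159) = 62964; 62785 is not s-gonal.
s = 8: P(8, 145) = 62785. ✓
s = 9: P(9, 134) = 62511 and P(9, 135) = 63450; 62785 is not s-gonal.
s = 12: P(12, 112) = 62272 and P(12, 113) = 63393; 62785 is not s-gonal.
Hits: s ∈ {8} → 1.

1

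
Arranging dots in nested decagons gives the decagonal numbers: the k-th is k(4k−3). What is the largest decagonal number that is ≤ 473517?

Solve n(4n−3) ≤ 473517 for integer n.
n = 344 gives 472312 ≤ 473517, while n = 345 gives 475065 > 473517; so the answer is 472312.

472312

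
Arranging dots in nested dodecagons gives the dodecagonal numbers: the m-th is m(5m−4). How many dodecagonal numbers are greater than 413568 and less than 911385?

139

The n-th dodecagonal number is n(5n−4).
Smallest index with value > 413568: n = 289 (giving 416449).
Largest index with value < 911385: n = 427 (giving 909937).
Indices 289 through 427: 139 terms.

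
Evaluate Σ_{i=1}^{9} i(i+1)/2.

165

Σ i(i+1)/2 = (Σi² + Σi) / 2 over i = 1..9.
Σi = 45 and Σi² = 285.
(1·285 + 1·45) / 2 = 330/2 = 165.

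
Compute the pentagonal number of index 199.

59302

The 199th pentagonal number is n(3n−1)/2 with n = 199.
199·(3·199 − 1)/2 = 199·596/2 = 199·298 = 59302.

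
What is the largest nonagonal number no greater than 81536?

80484

Solve n(7n−5)/2 ≤ 81536 for integer n.
n = 152 gives 80484 ≤ 81536, while n = 153 gives 81549 > 81536; so the answer is 80484.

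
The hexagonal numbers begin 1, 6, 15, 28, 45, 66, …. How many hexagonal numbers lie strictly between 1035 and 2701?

13

The n-th hexagonal number is n(2n−1).
Smallest index with value > 1035: n = 24 (giving 1128).
Largest index with value < 2701: n = 36 (giving 2556).
Indices 24 through 36: 13 terms.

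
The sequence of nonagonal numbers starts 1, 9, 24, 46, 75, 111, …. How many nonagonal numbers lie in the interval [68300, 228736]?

116

The n-th nonagonal number is n(7n−5)/2.
Smallest index with value ≥ 68300: n = 141 (giving 69231).
Largest index with value ≤ 228736: n = 256 (giving 228736).
Indices 141 through 256: 116 terms.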